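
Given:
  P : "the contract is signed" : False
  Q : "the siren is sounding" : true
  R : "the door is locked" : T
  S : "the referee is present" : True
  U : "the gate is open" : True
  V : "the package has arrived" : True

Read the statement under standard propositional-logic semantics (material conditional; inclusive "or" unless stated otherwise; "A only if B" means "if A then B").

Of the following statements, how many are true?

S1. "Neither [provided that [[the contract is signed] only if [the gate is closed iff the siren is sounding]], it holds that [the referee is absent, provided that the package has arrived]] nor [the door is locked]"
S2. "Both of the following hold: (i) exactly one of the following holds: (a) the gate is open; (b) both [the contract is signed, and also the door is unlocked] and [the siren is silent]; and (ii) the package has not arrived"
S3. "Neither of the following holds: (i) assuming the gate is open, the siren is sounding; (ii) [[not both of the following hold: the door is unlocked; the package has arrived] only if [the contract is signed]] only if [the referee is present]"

0

S1: Parsed as ((P -> (~U <-> Q)) -> (V -> ~S)) nor R

~U = ~T = F
~U <-> Q = F <-> T = F
P -> (~U <-> Q) = F -> F = T
~S = ~T = F
V -> ~S = T -> F = F
(P -> (~U <-> Q)) -> (V -> ~S) = T -> F = F
((P -> (~U <-> Q)) -> (V -> ~S)) nor R = F nor T = F
Hence S1 is false.

S2: In symbols: (U xor ((P & ~R) & ~Q)) & ~V

~R = ~T = F
P & ~R = F & F = F
~Q = ~T = F
(P & ~R) & ~Q = F & F = F
U xor ((P & ~R) & ~Q) = T xor F = T
~V = ~T = F
(U xor ((P & ~R) & ~Q)) & ~V = T & F = F
Thus S2 is false.

S3: This is (U -> Q) nor (((~R nand V) -> P) -> S).

U -> Q = T -> T = T
~R = ~T = F
~R nand V = F nand T = T
(~R nand V) -> P = T -> F = F
((~R nand V) -> P) -> S = F -> T = T
(U -> Q) nor (((~R nand V) -> P) -> S) = T nor T = F
So S3 is false.

True statements: 0 (none).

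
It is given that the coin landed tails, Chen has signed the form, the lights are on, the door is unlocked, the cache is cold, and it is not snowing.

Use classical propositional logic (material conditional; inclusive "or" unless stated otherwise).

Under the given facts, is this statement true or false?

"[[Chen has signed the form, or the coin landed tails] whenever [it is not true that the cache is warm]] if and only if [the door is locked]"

Let U = "the cache is warm" (F), Q = "Chen has signed the form" (T), P = "the coin landed heads" (F), S = "the door is locked" (F).
This is (¬U → (Q ∨ ¬P)) ↔ S.

¬U = ¬F = T
¬P = ¬F = T
Q ∨ ¬P = T ∨ T = T
¬U → (Q ∨ ¬P) = T → T = T
(¬U → (Q ∨ ¬P)) ↔ S = T ↔ F = F

false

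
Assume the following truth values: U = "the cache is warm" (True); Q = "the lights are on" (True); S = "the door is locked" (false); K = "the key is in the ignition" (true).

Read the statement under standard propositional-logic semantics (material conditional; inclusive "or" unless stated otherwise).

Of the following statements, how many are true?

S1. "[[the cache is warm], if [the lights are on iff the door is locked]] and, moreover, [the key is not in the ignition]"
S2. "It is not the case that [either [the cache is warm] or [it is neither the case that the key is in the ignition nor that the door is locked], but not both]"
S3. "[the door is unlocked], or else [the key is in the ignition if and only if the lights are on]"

S1: In symbols: ((Q ↔ S) → U) ∧ ¬K

Q ↔ S = T ↔ F = F
(Q ↔ S) → U = F → T = T
¬K = ¬T = F
((Q ↔ S) → U) ∧ ¬K = T ∧ F = F
Thus S1 is false.

S2: Parsed as ¬(U ⊕ (K ↓ S))

K ↓ S = T ↓ F = F
U ⊕ (K ↓ S) = T ⊕ F = T
¬(U ⊕ (K ↓ S)) = ¬T = F
Hence S2 is false.

S3: In symbols: ¬S ∨ (K ↔ Q)

¬S = ¬F = T
K ↔ Q = T ↔ T = T
¬S ∨ (K ↔ Q) = T ∨ T = T
Thus S3 is true.

Count: 1.

1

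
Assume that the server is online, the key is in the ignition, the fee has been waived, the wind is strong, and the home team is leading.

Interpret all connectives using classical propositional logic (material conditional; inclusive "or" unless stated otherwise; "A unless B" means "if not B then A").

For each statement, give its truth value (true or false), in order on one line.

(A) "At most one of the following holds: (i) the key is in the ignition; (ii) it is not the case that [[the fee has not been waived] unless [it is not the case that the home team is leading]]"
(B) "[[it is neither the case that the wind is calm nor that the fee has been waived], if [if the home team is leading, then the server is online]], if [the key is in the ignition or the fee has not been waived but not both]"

Let G = "the key is in the ignition" (T), P = "the fee has been waived" (T), R = "the home team is leading" (T), M = "the server is online" (T), L = "the wind is strong" (T).

(A): In symbols: G nand ~(~P | ~R)

~P = ~T = F
~R = ~T = F
~P | ~R = F | F = F
~(~P | ~R) = ~F = T
G nand ~(~P | ~R) = T nand T = F
So (A) is false.

(B): Formalization: (G xor ~P) -> ((R -> M) -> (~L nor P))

~P = ~T = F
G xor ~P = T xor F = T
R -> M = T -> T = T
~L = ~T = F
~L nor P = F nor T = F
(R -> M) -> (~L nor P) = T -> F = F
(G xor ~P) -> ((R -> M) -> (~L nor P)) = T -> F = F
Hence (B) is false.

(A) false; (B) false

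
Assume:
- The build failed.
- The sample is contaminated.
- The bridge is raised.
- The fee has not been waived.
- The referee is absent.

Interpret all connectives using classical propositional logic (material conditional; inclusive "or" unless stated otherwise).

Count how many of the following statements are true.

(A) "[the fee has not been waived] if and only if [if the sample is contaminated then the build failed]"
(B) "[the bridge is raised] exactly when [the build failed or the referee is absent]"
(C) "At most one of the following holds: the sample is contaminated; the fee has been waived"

Let S = "the fee has been waived" (False), Q = "the sample is contaminated" (True), P = "the build passed" (False), R = "the bridge is raised" (True), U = "the referee is present" (False).

(A): Parsed as not S iff (Q -> not P)

not S = not False = True
not P = not False = True
Q -> not P = True -> True = True
not S iff (Q -> not P) = True iff True = True
So (A) is true.

(B): Formalization: R iff (not P or not U)

not P = not False = True
not U = not False = True
not P or not U = True or True = True
R iff (not P or not U) = True iff True = True
Hence (B) is true.

(C): Parsed as Q nand S

Q nand S = True nand False = True
So (C) is true.

3 of the 3 statements are true.

3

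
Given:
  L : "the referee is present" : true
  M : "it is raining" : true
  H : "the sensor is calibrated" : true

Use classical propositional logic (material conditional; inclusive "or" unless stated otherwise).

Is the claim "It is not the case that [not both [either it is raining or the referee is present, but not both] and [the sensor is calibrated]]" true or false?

False

Parsed as not ((M xor L) nand H)

M xor L = True xor True = False
(M xor L) nand H = False nand True = True
not ((M xor L) nand H) = not True = False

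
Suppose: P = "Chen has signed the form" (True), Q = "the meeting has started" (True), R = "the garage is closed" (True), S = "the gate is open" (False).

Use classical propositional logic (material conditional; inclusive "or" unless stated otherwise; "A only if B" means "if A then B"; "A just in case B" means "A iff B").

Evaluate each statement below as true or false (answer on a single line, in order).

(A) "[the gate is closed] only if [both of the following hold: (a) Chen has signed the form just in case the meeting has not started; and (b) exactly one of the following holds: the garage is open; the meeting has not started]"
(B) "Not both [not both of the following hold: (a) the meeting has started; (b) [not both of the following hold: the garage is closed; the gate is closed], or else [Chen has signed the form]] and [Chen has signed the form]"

(A) false, (B) true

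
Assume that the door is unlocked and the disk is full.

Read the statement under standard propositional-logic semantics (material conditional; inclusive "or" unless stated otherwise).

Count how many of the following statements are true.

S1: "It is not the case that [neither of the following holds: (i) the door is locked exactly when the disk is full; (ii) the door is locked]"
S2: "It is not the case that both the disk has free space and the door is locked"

1

Let R = "the door is locked" (F), M = "the disk is full" (T).

S1: This is ~((R <-> M) nor R).

R <-> M = F <-> T = F
(R <-> M) nor R = F nor F = T
~((R <-> M) nor R) = ~T = F
So S1 is false.

S2: Formalization: ~M nand R

~M = ~T = F
~M nand R = F nand F = T
So S2 is true.

True statements: 1 (S2).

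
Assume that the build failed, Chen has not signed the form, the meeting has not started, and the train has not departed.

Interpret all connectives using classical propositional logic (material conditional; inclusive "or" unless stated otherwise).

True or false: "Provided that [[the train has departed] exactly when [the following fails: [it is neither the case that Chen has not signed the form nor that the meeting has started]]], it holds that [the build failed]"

Let S = "the train has departed" (F), Q = "Chen has signed the form" (F), R = "the meeting has started" (F), P = "the build passed" (F).
Formalization: (S <-> ~(~Q nor R)) -> ~P

~Q = ~F = T
~Q nor R = T nor F = F
~(~Q nor R) = ~F = T
S <-> ~(~Q nor R) = F <-> T = F
~P = ~F = T
(S <-> ~(~Q nor R)) -> ~P = F -> T = T

The statement is true.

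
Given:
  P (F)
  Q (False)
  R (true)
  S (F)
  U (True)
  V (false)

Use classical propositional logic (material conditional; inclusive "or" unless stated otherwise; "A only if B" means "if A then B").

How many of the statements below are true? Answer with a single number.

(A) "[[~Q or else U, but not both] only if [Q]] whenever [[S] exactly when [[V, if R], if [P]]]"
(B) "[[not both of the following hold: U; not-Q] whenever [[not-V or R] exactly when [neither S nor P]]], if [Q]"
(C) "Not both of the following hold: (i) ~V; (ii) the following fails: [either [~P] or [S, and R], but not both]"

(A): Formalization: (S iff (P -> (R -> V))) -> ((not Q xor U) -> Q)

R -> V = True -> False = False
P -> (R -> V) = False -> False = True
S iff (P -> (R -> V)) = False iff True = False
not Q = not False = True
not Q xor U = True xor True = False
(not Q xor U) -> Q = False -> False = True
(S iff (P -> (R -> V))) -> ((not Q xor U) -> Q) = False -> True = True
Thus (A) is true.

(B): In symbols: Q -> (((not V or R) iff (S nor P)) -> (U nand not Q))

not V = not False = True
not V or R = True or True = True
S nor P = False nor False = True
(not V or R) iff (S nor P) = True iff True = True
not Q = not False = True
U nand not Q = True nand True = False
((not V or R) iff (S nor P)) -> (U nand not Q) = True -> False = False
Q -> (((not V or R) iff (S nor P)) -> (U nand not Q)) = False -> False = True
So (B) is true.

(C): In symbols: not V nand not (not P xor (S and R))

not V = not False = True
not P = not False = True
S and R = False and True = False
not P xor (S and R) = True xor False = True
not (not P xor (S and R)) = not True = False
not V nand not (not P xor (S and R)) = True nand False = True
Thus (C) is true.

True statements: 3 ((A), (B), (C)).

3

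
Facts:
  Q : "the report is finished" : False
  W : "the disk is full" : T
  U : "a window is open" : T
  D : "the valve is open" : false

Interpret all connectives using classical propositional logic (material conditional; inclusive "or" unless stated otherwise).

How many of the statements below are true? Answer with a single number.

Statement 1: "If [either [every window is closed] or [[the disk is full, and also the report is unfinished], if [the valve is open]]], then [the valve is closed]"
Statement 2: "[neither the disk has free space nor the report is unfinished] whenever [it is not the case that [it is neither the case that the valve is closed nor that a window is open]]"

Statement 1: This is (not U or (D -> (W and not Q))) -> not D.

not U = not True = False
not Q = not False = True
W and not Q = True and True = True
D -> (W and not Q) = False -> True = True
not U or (D -> (W and not Q)) = False or True = True
not D = not False = True
(not U or (D -> (W and not Q))) -> not D = True -> True = True
Hence Statement 1 is true.

Statement 2: In symbols: not (not D nor U) -> (not W nor not Q)

not D = not False = True
not D nor U = True nor True = False
not (not D nor U) = not False = True
not W = not True = False
not Q = not False = True
not W nor not Q = False nor True = False
not (not D nor U) -> (not W nor not Q) = True -> False = False
So Statement 2 is false.

1 of the 2 statements is true (Statement 1).

1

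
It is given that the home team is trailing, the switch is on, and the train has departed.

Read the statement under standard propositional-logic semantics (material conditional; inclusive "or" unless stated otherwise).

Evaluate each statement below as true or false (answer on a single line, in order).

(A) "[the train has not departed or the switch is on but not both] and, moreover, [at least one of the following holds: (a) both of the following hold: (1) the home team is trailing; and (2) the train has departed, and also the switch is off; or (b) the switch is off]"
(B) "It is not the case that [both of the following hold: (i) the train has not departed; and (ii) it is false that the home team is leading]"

(A) F, (B) T

Let R = "the train has departed" (T), Q = "the switch is on" (T), P = "the home team is leading" (F).

(A): This is (~R xor Q) & ((~P & (R & ~Q)) | ~Q).

~R = ~T = F
~R xor Q = F xor T = T
~P = ~F = T
~Q = ~T = F
R & ~Q = T & F = F
~P & (R & ~Q) = T & F = F
~Q = ~T = F
(~P & (R & ~Q)) | ~Q = F | F = F
(~R xor Q) & ((~P & (R & ~Q)) | ~Q) = T & F = F
Hence (A) is false.

(B): In symbols: ~(~R & ~P)

~R = ~T = F
~P = ~F = T
~R & ~P = F & T = F
~(~R & ~P) = ~F = T
Hence (B) is true.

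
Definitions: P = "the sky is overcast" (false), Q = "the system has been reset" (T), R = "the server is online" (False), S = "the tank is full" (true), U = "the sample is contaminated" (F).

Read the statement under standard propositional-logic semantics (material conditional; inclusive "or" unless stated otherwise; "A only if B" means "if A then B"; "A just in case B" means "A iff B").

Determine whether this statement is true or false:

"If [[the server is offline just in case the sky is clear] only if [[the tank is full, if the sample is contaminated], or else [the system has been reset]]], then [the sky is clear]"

True.

Values: R=False, P=False, U=False, S=True, Q=True.
This is ((not R iff not P) -> ((U -> S) or Q)) -> not P.

not R = not False = True
not P = not False = True
not R iff not P = True iff True = True
U -> S = False -> True = True
(U -> S) or Q = True or True = True
(not R iff not P) -> ((U -> S) or Q) = True -> True = True
not P = not False = True
((not R iff not P) -> ((U -> S) or Q)) -> not P = True -> True = True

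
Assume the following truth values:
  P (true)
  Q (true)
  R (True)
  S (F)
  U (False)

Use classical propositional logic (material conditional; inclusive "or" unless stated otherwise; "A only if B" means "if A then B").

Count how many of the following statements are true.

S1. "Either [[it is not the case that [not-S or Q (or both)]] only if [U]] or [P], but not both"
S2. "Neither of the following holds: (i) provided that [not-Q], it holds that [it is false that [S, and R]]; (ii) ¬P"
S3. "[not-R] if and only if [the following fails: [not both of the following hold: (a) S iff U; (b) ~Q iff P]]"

1

S1: In symbols: (~(~S | Q) -> U) xor P

~S = ~F = T
~S | Q = T | T = T
~(~S | Q) = ~T = F
~(~S | Q) -> U = F -> F = T
(~(~S | Q) -> U) xor P = T xor T = F
Thus S1 is false.

S2: Parsed as (~Q -> ~(S & R)) nor ~P

~Q = ~T = F
S & R = F & T = F
~(S & R) = ~F = T
~Q -> ~(S & R) = F -> T = T
~P = ~T = F
(~Q -> ~(S & R)) nor ~P = T nor F = F
Thus S2 is false.

S3: Parsed as ~R <-> ~((S <-> U) nand (~Q <-> P))

~R = ~T = F
S <-> U = F <-> F = T
~Q = ~T = F
~Q <-> P = F <-> T = F
(S <-> U) nand (~Q <-> P) = T nand F = T
~((S <-> U) nand (~Q <-> P)) = ~T = F
~R <-> ~((S <-> U) nand (~Q <-> P)) = F <-> F = T
Thus S3 is true.

True statements: 1.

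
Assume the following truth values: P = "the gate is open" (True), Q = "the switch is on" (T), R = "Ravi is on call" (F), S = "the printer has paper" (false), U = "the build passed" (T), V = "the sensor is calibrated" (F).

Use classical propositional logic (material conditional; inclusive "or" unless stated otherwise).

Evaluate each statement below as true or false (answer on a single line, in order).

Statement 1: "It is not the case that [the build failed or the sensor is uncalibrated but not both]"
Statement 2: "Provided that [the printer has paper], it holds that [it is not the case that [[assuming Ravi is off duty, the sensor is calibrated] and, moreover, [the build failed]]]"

Statement 1 false, Statement 2 true

Statement 1: Parsed as not (not U xor not V)

not U = not True = False
not V = not False = True
not U xor not V = False xor True = True
not (not U xor not V) = not True = False
Hence Statement 1 is false.

Statement 2: This is S -> not ((not R -> V) and not U).

not R = not False = True
not R -> V = True -> False = False
not U = not True = False
(not R -> V) and not U = False and False = False
not ((not R -> V) and not U) = not False = True
S -> not ((not R -> V) and not U) = False -> True = True
So Statement 2 is true.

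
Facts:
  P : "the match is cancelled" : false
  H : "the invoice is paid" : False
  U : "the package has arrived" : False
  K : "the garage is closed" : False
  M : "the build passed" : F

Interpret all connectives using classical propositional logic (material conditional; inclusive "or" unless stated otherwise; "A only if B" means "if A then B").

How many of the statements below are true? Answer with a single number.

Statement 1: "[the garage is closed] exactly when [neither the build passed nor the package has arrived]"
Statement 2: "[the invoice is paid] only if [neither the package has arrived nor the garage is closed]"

1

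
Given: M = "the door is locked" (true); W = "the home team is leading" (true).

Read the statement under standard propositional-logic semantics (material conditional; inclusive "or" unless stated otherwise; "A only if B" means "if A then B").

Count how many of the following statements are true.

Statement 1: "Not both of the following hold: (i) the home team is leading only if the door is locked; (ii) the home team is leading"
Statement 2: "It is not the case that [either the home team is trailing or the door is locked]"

0

Statement 1: Formalization: (W -> M) nand W

W -> M = True -> True = True
(W -> M) nand W = True nand True = False
Thus Statement 1 is false.

Statement 2: Formalization: not (not W or M)

not W = not True = False
not W or M = False or True = True
not (not W or M) = not True = False
So Statement 2 is false.

0 of the 2 statements are true (none).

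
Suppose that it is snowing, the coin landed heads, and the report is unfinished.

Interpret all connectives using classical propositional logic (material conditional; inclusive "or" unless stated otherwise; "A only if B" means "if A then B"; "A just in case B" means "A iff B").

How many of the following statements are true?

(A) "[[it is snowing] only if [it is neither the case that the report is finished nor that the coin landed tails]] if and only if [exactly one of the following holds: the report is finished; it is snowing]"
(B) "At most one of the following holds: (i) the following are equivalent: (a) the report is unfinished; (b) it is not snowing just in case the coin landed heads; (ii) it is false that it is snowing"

2

Let Q = "it is snowing" (T), V = "the report is finished" (F), U = "the coin landed heads" (T).

(A): Formalization: (Q -> (V nor ~U)) <-> (V xor Q)

~U = ~T = F
V nor ~U = F nor F = T
Q -> (V nor ~U) = T -> T = T
V xor Q = F xor T = T
(Q -> (V nor ~U)) <-> (V xor Q) = T <-> T = T
So (A) is true.

(B): Formalization: (~V <-> (~Q <-> U)) nand ~Q

~V = ~F = T
~Q = ~T = F
~Q <-> U = F <-> T = F
~V <-> (~Q <-> U) = T <-> F = F
~Q = ~T = F
(~V <-> (~Q <-> U)) nand ~Q = F nand F = T
Hence (B) is true.

2 of the 2 statements are true ((A), (B)).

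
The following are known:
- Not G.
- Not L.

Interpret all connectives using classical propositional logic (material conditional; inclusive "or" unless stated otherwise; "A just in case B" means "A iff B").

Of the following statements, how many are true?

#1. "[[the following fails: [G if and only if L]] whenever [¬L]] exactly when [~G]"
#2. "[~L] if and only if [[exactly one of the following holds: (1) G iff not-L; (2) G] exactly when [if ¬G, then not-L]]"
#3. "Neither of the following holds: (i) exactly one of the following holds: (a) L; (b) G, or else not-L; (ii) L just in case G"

#1: In symbols: (¬L → ¬(G ↔ L)) ↔ ¬G

¬L = ¬F = T
G ↔ L = F ↔ F = T
¬(G ↔ L) = ¬T = F
¬L → ¬(G ↔ L) = T → F = F
¬G = ¬F = T
(¬L → ¬(G ↔ L)) ↔ ¬G = F ↔ T = F
Thus #1 is false.

#2: Formalization: ¬L ↔ (((G ↔ ¬L) ⊕ G) ↔ (¬G → ¬L))

¬L = ¬F = T
¬L = ¬F = T
G ↔ ¬L = F ↔ T = F
(G ↔ ¬L) ⊕ G = F ⊕ F = F
¬G = ¬F = T
¬L = ¬F = T
¬G → ¬L = T → T = T
((G ↔ ¬L) ⊕ G) ↔ (¬G → ¬L) = F ↔ T = F
¬L ↔ (((G ↔ ¬L) ⊕ G) ↔ (¬G → ¬L)) = T ↔ F = F
Thus #2 is false.

#3: In symbols: (L ⊕ (G ∨ ¬L)) ↓ (L ↔ G)

¬L = ¬F = T
G ∨ ¬L = F ∨ T = T
L ⊕ (G ∨ ¬L) = F ⊕ T = T
L ↔ G = F ↔ F = T
(L ⊕ (G ∨ ¬L)) ↓ (L ↔ G) = T ↓ T = F
Thus #3 is false.

0 of the 3 statements are true (none).

0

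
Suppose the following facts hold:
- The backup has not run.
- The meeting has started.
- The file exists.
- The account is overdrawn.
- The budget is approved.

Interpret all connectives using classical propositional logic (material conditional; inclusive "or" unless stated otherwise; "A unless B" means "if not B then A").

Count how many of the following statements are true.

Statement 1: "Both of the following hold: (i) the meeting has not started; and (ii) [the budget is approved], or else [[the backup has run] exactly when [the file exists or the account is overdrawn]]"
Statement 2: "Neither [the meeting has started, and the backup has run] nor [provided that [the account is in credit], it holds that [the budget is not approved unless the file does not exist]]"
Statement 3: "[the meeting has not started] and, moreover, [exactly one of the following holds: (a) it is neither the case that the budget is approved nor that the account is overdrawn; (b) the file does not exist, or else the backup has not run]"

0

Let N = "the meeting has started" (True), G = "the budget is approved" (True), U = "the backup has run" (False), V = "the file exists" (True), P = "the account is overdrawn" (True).

Statement 1: Formalization: not N and (G or (U iff (V or P)))

not N = not True = False
V or P = True or True = True
U iff (V or P) = False iff True = False
G or (U iff (V or P)) = True or False = True
not N and (G or (U iff (V or P))) = False and True = False
Thus Statement 1 is false.

Statement 2: This is (N and U) nor (not P -> (not G or not V)).

N and U = True and False = False
not P = not True = False
not G = not True = False
not V = not True = False
not G or not V = False or False = False
not P -> (not G or not V) = False -> False = True
(N and U) nor (not P -> (not G or not V)) = False nor True = False
Hence Statement 2 is false.

Statement 3: In symbols: not N and ((G nor P) xor (not V or not U))

not N = not True = False
G nor P = True nor True = False
not V = not True = False
not U = not False = True
not V or not U = False or True = True
(G nor P) xor (not V or not U) = False xor True = True
not N and ((G nor P) xor (not V or not U)) = False and True = False
So Statement 3 is false.

Count: 0.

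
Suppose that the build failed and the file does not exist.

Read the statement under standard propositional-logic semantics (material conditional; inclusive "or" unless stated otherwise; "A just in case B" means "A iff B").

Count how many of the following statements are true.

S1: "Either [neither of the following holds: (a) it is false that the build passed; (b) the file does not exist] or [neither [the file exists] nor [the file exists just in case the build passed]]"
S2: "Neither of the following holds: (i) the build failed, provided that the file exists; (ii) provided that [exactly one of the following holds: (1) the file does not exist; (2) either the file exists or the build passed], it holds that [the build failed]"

0

Let H = "the build passed" (F), L = "the file exists" (F).

S1: Parsed as (¬H ↓ ¬L) ∨ (L ↓ (L ↔ H))

¬H = ¬F = T
¬L = ¬F = T
¬H ↓ ¬L = T ↓ T = F
L ↔ H = F ↔ F = T
L ↓ (L ↔ H) = F ↓ T = F
(¬H ↓ ¬L) ∨ (L ↓ (L ↔ H)) = F ∨ F = F
So S1 is false.

S2: Parsed as (L → ¬H) ↓ ((¬L ⊕ (L ∨ H)) → ¬H)

¬H = ¬F = T
L → ¬H = F → T = T
¬L = ¬F = T
L ∨ H = F ∨ F = F
¬L ⊕ (L ∨ H) = T ⊕ F = T
¬H = ¬F = T
(¬L ⊕ (L ∨ H)) → ¬H = T → T = T
(L → ¬H) ↓ ((¬L ⊕ (L ∨ H)) → ¬H) = T ↓ T = F
Thus S2 is false.

0 of the 2 statements are true (none).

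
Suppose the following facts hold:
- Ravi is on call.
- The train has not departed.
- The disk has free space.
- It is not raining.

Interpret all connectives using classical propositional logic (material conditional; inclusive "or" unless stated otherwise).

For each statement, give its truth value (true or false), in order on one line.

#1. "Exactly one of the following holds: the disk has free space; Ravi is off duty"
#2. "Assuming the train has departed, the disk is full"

#1 T; #2 T

Let R = "the disk is full" (F), P = "Ravi is on call" (T), Q = "the train has departed" (F).

#1: Formalization: ~R xor ~P

~R = ~F = T
~P = ~T = F
~R xor ~P = T xor F = T
Thus #1 is true.

#2: Parsed as Q -> R

Q -> R = F -> F = T
Thus #2 is true.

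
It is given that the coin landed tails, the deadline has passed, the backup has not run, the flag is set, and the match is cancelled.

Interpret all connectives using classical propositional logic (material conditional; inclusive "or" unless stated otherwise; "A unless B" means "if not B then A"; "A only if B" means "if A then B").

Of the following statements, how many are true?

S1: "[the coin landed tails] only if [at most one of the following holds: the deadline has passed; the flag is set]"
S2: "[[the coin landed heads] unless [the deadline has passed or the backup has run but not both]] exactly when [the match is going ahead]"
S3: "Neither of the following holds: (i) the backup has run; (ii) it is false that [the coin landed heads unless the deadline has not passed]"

Let K = "the coin landed heads" (F), G = "the deadline has passed" (T), W = "the flag is set" (T), L = "the backup has run" (F), Q = "the match is cancelled" (T).

S1: Formalization: ~K -> (G nand W)

~K = ~F = T
G nand W = T nand T = F
~K -> (G nand W) = T -> F = F
Hence S1 is false.

S2: In symbols: (K | (G xor L)) <-> ~Q

G xor L = T xor F = T
K | (G xor L) = F | T = T
~Q = ~T = F
(K | (G xor L)) <-> ~Q = T <-> F = F
Thus S2 is false.

S3: In symbols: L nor ~(K | ~G)

~G = ~T = F
K | ~G = F | F = F
~(K | ~G) = ~F = T
L nor ~(K | ~G) = F nor T = F
Thus S3 is false.

0 of the 3 statements are true (none).

0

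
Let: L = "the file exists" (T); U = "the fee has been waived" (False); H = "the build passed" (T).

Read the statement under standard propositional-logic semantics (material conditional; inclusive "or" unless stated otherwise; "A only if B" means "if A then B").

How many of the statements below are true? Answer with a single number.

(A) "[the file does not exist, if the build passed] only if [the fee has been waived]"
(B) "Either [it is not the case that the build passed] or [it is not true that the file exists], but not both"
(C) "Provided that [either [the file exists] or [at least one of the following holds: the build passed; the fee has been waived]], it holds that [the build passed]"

(A): In symbols: (H -> ~L) -> U

~L = ~T = F
H -> ~L = T -> F = F
(H -> ~L) -> U = F -> F = T
Hence (A) is true.

(B): In symbols: ~H xor ~L

~H = ~T = F
~L = ~T = F
~H xor ~L = F xor F = F
Hence (B) is false.

(C): Parsed as (L | (H | U)) -> H

H | U = T | F = T
L | (H | U) = T | T = T
(L | (H | U)) -> H = T -> T = T
Thus (C) is true.

2 of the 3 statements are true ((A), (C)).

2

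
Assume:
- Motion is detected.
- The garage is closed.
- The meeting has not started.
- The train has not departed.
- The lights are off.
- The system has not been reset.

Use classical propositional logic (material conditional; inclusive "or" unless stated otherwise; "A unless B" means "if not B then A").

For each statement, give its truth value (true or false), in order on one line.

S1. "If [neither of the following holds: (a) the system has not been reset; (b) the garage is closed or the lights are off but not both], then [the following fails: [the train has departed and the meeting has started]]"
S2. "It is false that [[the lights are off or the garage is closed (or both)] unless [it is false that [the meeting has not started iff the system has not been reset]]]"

S1 True, S2 False

Let V = "the system has been reset" (F), Q = "the garage is closed" (T), U = "the lights are on" (F), S = "the train has departed" (F), R = "the meeting has started" (F).

S1: In symbols: (~V nor (Q xor ~U)) -> ~(S & R)

~V = ~F = T
~U = ~F = T
Q xor ~U = T xor T = F
~V nor (Q xor ~U) = T nor F = F
S & R = F & F = F
~(S & R) = ~F = T
(~V nor (Q xor ~U)) -> ~(S & R) = F -> T = T
So S1 is true.

S2: Formalization: ~((~U | Q) | ~(~R <-> ~V))

~U = ~F = T
~U | Q = T | T = T
~R = ~F = T
~V = ~F = T
~R <-> ~V = T <-> T = T
~(~R <-> ~V) = ~T = F
(~U | Q) | ~(~R <-> ~V) = T | F = T
~((~U | Q) | ~(~R <-> ~V)) = ~T = F
So S2 is false.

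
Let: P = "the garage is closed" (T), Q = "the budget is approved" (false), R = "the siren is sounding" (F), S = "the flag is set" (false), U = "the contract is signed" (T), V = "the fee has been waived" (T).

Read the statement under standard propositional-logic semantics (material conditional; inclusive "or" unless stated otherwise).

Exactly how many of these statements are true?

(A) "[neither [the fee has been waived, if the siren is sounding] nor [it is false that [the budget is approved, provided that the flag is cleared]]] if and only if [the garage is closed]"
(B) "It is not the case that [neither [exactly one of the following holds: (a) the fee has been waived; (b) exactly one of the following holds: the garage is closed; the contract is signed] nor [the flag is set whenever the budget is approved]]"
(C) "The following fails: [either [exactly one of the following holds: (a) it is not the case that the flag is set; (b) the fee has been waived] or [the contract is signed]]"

(A): In symbols: ((R -> V) nor ~(~S -> Q)) <-> P

R -> V = F -> T = T
~S = ~F = T
~S -> Q = T -> F = F
~(~S -> Q) = ~F = T
(R -> V) nor ~(~S -> Q) = T nor T = F
((R -> V) nor ~(~S -> Q)) <-> P = F <-> T = F
Hence (A) is false.

(B): Formalization: ~((V xor (P xor U)) nor (Q -> S))

P xor U = T xor T = F
V xor (P xor U) = T xor F = T
Q -> S = F -> F = T
(V xor (P xor U)) nor (Q -> S) = T nor T = F
~((V xor (P xor U)) nor (Q -> S)) = ~F = T
Thus (B) is true.

(C): In symbols: ~((~S xor V) | U)

~S = ~F = T
~S xor V = T xor T = F
(~S xor V) | U = F | T = T
~((~S xor V) | U) = ~T = F
So (C) is false.

Count: 1.

1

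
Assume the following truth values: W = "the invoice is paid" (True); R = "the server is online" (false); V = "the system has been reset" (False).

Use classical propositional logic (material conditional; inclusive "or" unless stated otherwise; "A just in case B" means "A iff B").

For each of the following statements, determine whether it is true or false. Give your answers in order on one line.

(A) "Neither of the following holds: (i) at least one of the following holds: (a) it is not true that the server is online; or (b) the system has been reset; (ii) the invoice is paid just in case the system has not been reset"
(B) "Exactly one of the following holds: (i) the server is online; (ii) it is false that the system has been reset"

(A): In symbols: (~R | V) nor (W <-> ~V)

~R = ~F = T
~R | V = T | F = T
~V = ~F = T
W <-> ~V = T <-> T = T
(~R | V) nor (W <-> ~V) = T nor T = F
So (A) is false.

(B): Parsed as R xor ~V

~V = ~F = T
R xor ~V = F xor T = T
Thus (B) is true.

(A) False; (B) True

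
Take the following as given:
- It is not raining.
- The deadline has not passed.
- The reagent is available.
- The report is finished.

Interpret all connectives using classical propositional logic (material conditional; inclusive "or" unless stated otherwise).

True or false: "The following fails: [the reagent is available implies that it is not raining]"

False

Let R = "the reagent is available" (True), P = "it is raining" (False).
Formalization: not (R -> not P)

not P = not False = True
R -> not P = True -> True = True
not (R -> not P) = not True = False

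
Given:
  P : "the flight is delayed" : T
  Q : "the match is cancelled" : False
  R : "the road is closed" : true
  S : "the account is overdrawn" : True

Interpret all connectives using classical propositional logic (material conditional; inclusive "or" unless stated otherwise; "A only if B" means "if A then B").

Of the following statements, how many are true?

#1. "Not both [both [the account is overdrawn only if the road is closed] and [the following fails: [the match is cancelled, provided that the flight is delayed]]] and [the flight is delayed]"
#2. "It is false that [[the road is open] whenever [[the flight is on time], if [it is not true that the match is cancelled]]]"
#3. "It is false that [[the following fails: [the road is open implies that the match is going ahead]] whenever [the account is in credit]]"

#1: Parsed as ((S → R) ∧ ¬(P → Q)) ↑ P

S → R = T → T = T
P → Q = T → F = F
¬(P → Q) = ¬F = T
(S → R) ∧ ¬(P → Q) = T ∧ T = T
((S → R) ∧ ¬(P → Q)) ↑ P = T ↑ T = F
Thus #1 is false.

#2: In symbols: ¬((¬Q → ¬P) → ¬R)

¬Q = ¬F = T
¬P = ¬T = F
¬Q → ¬P = T → F = F
¬R = ¬T = F
(¬Q → ¬P) → ¬R = F → F = T
¬((¬Q → ¬P) → ¬R) = ¬T = F
Hence #2 is false.

#3: Parsed as ¬(¬S → ¬(¬R → ¬Q))

¬S = ¬T = F
¬R = ¬T = F
¬Q = ¬F = T
¬R → ¬Q = F → T = T
¬(¬R → ¬Q) = ¬T = F
¬S → ¬(¬R → ¬Q) = F → F = T
¬(¬S → ¬(¬R → ¬Q)) = ¬T = F
Hence #3 is false.

Count: 0.

0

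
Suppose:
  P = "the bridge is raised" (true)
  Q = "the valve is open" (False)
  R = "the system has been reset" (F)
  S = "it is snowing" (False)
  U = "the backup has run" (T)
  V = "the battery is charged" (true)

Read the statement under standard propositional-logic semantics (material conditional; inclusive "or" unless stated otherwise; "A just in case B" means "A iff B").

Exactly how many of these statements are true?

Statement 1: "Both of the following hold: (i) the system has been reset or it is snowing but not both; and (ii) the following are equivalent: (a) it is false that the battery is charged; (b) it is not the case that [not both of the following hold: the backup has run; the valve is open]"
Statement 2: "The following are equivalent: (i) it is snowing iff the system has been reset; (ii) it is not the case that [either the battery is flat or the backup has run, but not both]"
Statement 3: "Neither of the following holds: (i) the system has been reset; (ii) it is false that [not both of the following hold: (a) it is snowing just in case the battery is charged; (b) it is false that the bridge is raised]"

Statement 1: In symbols: (R xor S) & (~V <-> ~(U nand Q))

R xor S = F xor F = F
~V = ~T = F
U nand Q = T nand F = T
~(U nand Q) = ~T = F
~V <-> ~(U nand Q) = F <-> F = T
(R xor S) & (~V <-> ~(U nand Q)) = F & T = F
So Statement 1 is false.

Statement 2: Parsed as (S <-> R) <-> ~(~V xor U)

S <-> R = F <-> F = T
~V = ~T = F
~V xor U = F xor T = T
~(~V xor U) = ~T = F
(S <-> R) <-> ~(~V xor U) = T <-> F = F
Hence Statement 2 is false.

Statement 3: Formalization: R nor ~((S <-> V) nand ~P)

S <-> V = F <-> T = F
~P = ~T = F
(S <-> V) nand ~P = F nand F = T
~((S <-> V) nand ~P) = ~T = F
R nor ~((S <-> V) nand ~P) = F nor F = T
Thus Statement 3 is true.

1 of the 3 statements is true.

1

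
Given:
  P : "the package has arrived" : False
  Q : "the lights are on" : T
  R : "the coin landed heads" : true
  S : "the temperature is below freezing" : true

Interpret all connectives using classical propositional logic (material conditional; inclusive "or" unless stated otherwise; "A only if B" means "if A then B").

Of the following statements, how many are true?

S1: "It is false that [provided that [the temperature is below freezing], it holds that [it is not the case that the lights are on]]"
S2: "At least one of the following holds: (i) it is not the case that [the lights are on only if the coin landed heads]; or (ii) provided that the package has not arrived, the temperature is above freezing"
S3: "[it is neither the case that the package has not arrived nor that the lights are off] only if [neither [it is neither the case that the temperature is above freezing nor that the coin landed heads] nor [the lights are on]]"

S1: Formalization: ¬(S → ¬Q)

¬Q = ¬T = F
S → ¬Q = T → F = F
¬(S → ¬Q) = ¬F = T
So S1 is true.

S2: Parsed as ¬(Q → R) ∨ (¬P → ¬S)

Q → R = T → T = T
¬(Q → R) = ¬T = F
¬P = ¬F = T
¬S = ¬T = F
¬P → ¬S = T → F = F
¬(Q → R) ∨ (¬P → ¬S) = F ∨ F = F
So S2 is false.

S3: Parsed as (¬P ↓ ¬Q) → ((¬S ↓ R) ↓ Q)

¬P = ¬F = T
¬Q = ¬T = F
¬P ↓ ¬Q = T ↓ F = F
¬S = ¬T = F
¬S ↓ R = F ↓ T = F
(¬S ↓ R) ↓ Q = F ↓ T = F
(¬P ↓ ¬Q) → ((¬S ↓ R) ↓ Q) = F → F = T
Thus S3 is true.

2 of the 3 statements are true.

2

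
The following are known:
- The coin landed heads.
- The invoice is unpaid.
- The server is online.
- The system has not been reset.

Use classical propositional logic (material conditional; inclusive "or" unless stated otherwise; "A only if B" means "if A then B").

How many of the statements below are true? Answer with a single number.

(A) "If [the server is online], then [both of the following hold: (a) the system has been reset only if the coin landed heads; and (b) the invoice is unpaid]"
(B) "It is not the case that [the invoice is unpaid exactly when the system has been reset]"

Let G = "the server is online" (T), U = "the system has been reset" (F), N = "the coin landed heads" (T), Q = "the invoice is paid" (F).

(A): Parsed as G -> ((U -> N) & ~Q)

U -> N = F -> T = T
~Q = ~F = T
(U -> N) & ~Q = T & T = T
G -> ((U -> N) & ~Q) = T -> T = T
Hence (A) is true.

(B): This is ~(~Q <-> U).

~Q = ~F = T
~Q <-> U = T <-> F = F
~(~Q <-> U) = ~F = T
So (B) is true.

2 of the 2 statements are true ((A), (B)).

2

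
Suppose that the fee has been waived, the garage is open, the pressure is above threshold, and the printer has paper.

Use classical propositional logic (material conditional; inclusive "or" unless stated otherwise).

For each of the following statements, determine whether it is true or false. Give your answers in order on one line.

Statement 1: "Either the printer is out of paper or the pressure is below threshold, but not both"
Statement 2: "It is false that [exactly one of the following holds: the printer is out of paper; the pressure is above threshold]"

Statement 1 False; Statement 2 False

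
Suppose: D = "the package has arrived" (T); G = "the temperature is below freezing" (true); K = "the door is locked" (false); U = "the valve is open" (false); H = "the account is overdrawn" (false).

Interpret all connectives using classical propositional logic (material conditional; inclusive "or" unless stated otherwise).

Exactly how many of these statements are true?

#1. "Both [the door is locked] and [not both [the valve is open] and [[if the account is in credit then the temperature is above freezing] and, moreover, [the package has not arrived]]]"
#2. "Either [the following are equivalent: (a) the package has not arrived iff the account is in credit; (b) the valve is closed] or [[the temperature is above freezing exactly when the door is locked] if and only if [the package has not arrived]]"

#1: This is K and (U nand ((not H -> not G) and not D)).

not H = not False = True
not G = not True = False
not H -> not G = True -> False = False
not D = not True = False
(not H -> not G) and not D = False and False = False
U nand ((not H -> not G) and not D) = False nand False = True
K and (U nand ((not H -> not G) and not D)) = False and True = False
Thus #1 is false.

#2: Formalization: ((not D iff not H) iff not U) or ((not G iff K) iff not D)

not D = not True = False
not H = not False = True
not D iff not H = False iff True = False
not U = not False = True
(not D iff not H) iff not U = False iff True = False
not G = not True = False
not G iff K = False iff False = True
not D = not True = False
(not G iff K) iff not D = True iff False = False
((not D iff not H) iff not U) or ((not G iff K) iff not D) = False or False = False
So #2 is false.

0 of the 2 statements are true (none).

0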